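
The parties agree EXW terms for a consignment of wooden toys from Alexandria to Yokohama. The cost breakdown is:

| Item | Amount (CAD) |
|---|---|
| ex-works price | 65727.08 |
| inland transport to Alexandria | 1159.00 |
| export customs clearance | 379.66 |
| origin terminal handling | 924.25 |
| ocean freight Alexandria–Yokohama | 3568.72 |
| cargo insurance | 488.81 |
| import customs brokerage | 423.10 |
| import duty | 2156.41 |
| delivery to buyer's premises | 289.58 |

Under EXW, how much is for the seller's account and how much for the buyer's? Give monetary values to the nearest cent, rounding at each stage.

EXW: the seller makes goods available at their premises; the buyer bears all onward costs.
Seller's account: goods 65727.08 = 65727.08
Buyer's account: inland to port 1159.00 + export clearance 379.66 + origin terminal 924.25 + freight 3568.72 + insurance 488.81 + brokerage 423.10 + duty 2156.41 + delivery 289.58 = 9389.53

Seller: CAD 65727.08; buyer: CAD 9389.53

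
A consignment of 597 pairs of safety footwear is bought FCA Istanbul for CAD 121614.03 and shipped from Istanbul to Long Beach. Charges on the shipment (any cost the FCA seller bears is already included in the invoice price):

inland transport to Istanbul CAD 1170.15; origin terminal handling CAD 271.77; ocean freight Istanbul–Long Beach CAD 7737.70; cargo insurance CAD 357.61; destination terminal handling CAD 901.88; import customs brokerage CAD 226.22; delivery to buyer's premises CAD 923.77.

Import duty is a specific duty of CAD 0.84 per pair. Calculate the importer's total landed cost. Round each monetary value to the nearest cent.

FCA: the seller delivers export-cleared goods to the carrier; the buyer bears costs from that point.
Already in the invoice (seller's account under FCA): inland to port — exclude.
CIF value = FCA price + origin terminal + freight + insurance = 121614.03 + 271.77 + 7737.70 + 357.61 = 129981.11
Import duty = 597 × 0.84 = 501.48
Buyer bears: origin terminal 271.77 + freight 7737.70 + insurance 357.61 + destination terminal 901.88 + brokerage 226.22 + delivery 923.77 + duty 501.48 = 10920.43
Landed cost = invoice 121614.03 + 10920.43 = 132534.46

Total landed cost: CAD 132534.46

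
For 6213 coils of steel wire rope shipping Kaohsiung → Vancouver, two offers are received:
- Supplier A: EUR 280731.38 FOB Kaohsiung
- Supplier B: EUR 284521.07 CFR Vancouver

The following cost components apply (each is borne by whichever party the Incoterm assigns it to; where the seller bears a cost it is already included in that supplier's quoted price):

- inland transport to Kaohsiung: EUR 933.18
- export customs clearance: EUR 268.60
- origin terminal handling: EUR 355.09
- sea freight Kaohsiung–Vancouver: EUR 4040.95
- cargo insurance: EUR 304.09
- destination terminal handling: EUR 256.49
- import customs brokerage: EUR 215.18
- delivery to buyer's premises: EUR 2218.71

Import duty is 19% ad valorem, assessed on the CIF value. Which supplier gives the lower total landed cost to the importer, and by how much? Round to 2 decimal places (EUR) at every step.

Supplier B is cheaper by EUR 299.00

Supplier A (FOB):
CIF value = FOB price + freight + insurance = 280731.38 + 4040.95 + 304.09 = 285076.42
Import duty = 285076.42 × 19% = 54164.52
Buyer bears (A): 4040.95 + 304.09 + 256.49 + 215.18 + 2218.71 = 7035.42
Landed cost (A) = invoice 280731.38 + 7035.42 + duty 54164.52 = 341931.32
Supplier B (CFR):
CIF value = CFR price + insurance = 284521.07 + 304.09 = 284825.16
Import duty = 284825.16 × 19% = 54116.78
Buyer bears (B): 304.09 + 256.49 + 215.18 + 2218.71 = 2994.47
Landed cost (B) = invoice 284521.07 + 2994.47 + duty 54116.78 = 341632.32
Difference = |341931.32 − 341632.32| = 299.00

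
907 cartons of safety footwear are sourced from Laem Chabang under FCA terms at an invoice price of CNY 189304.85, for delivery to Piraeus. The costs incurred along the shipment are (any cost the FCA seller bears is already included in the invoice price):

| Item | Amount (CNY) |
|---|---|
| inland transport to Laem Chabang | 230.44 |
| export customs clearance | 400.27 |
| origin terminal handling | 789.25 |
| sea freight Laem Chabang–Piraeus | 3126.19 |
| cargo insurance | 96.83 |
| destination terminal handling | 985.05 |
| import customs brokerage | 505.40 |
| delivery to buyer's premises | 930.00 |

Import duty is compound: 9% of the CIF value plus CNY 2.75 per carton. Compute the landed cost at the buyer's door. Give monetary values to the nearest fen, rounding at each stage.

Total landed cost: CNY 215630.36

FCA: the seller delivers export-cleared goods to the carrier; the buyer bears costs from that point.
Already in the invoice (seller's account under FCA): inland to port, export clearance — exclude.
CIF value = FCA price + origin terminal + freight + insurance = 189304.85 + 789.25 + 3126.19 + 96.83 = 193317.12
Ad valorem component: 193317.12 × 9% = 17398.54
Specific component: 907 × 2.75 = 2494.25
Import duty = 17398.54 + 2494.25 = 19892.79
Buyer bears: origin terminal 789.25 + freight 3126.19 + insurance 96.83 + destination terminal 985.05 + brokerage 505.40 + delivery 930.00 + duty 19892.79 = 26325.51
Landed cost = invoice 189304.85 + 26325.51 = 215630.36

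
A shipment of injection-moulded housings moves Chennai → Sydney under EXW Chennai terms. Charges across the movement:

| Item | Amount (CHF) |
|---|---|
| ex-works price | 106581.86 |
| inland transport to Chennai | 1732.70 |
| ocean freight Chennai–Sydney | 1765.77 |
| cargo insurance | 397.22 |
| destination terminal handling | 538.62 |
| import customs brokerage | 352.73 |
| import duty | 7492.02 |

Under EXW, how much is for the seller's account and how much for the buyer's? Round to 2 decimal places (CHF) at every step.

Seller: CHF 106581.86; buyer: CHF 12279.06

EXW: the seller makes goods available at their premises; the buyer bears all onward costs.
Seller's account: goods 106581.86 = 106581.86
Buyer's account: inland to port 1732.70 + freight 1765.77 + insurance 397.22 + destination terminal 538.62 + brokerage 352.73 + duty 7492.02 = 12279.06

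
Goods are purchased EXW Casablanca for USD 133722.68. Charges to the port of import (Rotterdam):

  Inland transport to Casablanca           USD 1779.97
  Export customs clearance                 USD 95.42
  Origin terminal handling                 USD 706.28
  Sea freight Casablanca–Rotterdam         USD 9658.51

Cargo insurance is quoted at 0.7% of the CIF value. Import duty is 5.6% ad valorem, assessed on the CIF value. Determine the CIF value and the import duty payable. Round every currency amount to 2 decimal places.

CIF value: USD 146991.80; import duty: USD 8231.54

Let C be the CIF value. C = EXW price + pre-shipment costs + freight + 0.7% × C
C − 0.7% × C = 133722.68 + 1779.97 + 95.42 + 706.28 + 9658.51
0.993 × C = 145962.86
C = 145962.86 / 0.993 = 146991.80
Insurance premium = 0.7% × 146991.80 = 1028.94
Import duty = 146991.80 × 5.6% = 8231.54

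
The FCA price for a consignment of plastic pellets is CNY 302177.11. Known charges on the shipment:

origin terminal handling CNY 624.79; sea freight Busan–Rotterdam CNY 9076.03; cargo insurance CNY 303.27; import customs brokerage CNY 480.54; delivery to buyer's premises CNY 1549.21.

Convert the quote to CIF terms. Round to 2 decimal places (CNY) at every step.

Not relevant to the conversion: delivery, brokerage — on the buyer under both terms; not part of either seller's price.
From FCA to CIF, the seller additionally bears: origin terminal, freight, insurance.
CIF price = 302177.11 + 624.79 + 9076.03 + 303.27 = 312181.20

CIF price: CNY 312181.20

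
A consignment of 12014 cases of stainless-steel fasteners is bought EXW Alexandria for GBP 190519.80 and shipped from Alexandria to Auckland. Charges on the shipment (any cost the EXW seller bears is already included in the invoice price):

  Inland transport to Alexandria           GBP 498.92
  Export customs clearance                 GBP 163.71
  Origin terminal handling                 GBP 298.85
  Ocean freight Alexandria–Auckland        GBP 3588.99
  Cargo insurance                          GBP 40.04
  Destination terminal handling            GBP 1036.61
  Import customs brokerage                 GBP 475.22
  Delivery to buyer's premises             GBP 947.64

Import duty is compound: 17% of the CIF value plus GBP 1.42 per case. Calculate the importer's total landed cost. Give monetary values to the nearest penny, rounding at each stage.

Total landed cost: GBP 247798.41

EXW: the seller makes goods available at their premises; the buyer bears all onward costs.
CIF value = EXW price + inland to port + export clearance + origin terminal + freight + insurance = 190519.80 + 498.92 + 163.71 + 298.85 + 3588.99 + 40.04 = 195110.31
Ad valorem component: 195110.31 × 17% = 33168.75
Specific component: 12014 × 1.42 = 17059.88
Import duty = 33168.75 + 17059.88 = 50228.63
Buyer bears: inland to port 498.92 + export clearance 163.71 + origin terminal 298.85 + freight 3588.99 + insurance 40.04 + destination terminal 1036.61 + brokerage 475.22 + delivery 947.64 + duty 50228.63 = 57278.61
Landed cost = invoice 190519.80 + 57278.61 = 247798.41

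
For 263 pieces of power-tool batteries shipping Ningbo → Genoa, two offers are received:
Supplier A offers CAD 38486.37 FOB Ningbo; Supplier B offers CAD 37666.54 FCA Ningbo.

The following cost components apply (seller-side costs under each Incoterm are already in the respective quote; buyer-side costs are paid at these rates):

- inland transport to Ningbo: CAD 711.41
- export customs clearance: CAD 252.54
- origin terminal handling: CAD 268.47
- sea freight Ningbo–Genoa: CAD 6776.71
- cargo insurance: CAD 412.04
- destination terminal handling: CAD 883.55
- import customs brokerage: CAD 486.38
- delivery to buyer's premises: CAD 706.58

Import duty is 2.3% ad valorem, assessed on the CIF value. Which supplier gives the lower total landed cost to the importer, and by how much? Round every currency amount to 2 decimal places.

Supplier B is cheaper by CAD 564.04

Supplier A (FOB):
CIF value = FOB price + freight + insurance = 38486.37 + 6776.71 + 412.04 = 45675.12
Import duty = 45675.12 × 2.3% = 1050.53
Buyer bears (A): 6776.71 + 412.04 + 883.55 + 486.38 + 706.58 = 9265.26
Landed cost (A) = invoice 38486.37 + 9265.26 + duty 1050.53 = 48802.16
Supplier B (FCA):
CIF value = FCA price + origin terminal + freight + insurance = 37666.54 + 268.47 + 6776.71 + 412.04 = 45123.76
Import duty = 45123.76 × 2.3% = 1037.85
Buyer bears (B): 268.47 + 6776.71 + 412.04 + 883.55 + 486.38 + 706.58 = 9533.73
Landed cost (B) = invoice 37666.54 + 9533.73 + duty 1037.85 = 48238.12
Difference = |48802.16 − 48238.12| = 564.04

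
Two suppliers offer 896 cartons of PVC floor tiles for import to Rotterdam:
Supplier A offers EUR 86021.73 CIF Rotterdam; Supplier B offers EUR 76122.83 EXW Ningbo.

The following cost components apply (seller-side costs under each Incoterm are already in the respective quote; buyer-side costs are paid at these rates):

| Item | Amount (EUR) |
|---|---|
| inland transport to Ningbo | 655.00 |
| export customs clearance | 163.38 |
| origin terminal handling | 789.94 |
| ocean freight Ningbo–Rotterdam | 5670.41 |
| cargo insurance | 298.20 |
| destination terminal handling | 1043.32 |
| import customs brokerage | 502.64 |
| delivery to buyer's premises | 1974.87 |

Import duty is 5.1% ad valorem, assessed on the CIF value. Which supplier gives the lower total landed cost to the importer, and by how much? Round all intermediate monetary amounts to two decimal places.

Supplier A (CIF):
The CIF price already equals the CIF value: 86021.73
Import duty = 86021.73 × 5.1% = 4387.11
Buyer bears (A): 1043.32 + 502.64 + 1974.87 = 3520.83
Landed cost (A) = invoice 86021.73 + 3520.83 + duty 4387.11 = 93929.67
Supplier B (EXW):
CIF value = EXW price + inland to port + export clearance + origin terminal + freight + insurance = 76122.83 + 655.00 + 163.38 + 789.94 + 5670.41 + 298.20 = 83699.76
Import duty = 83699.76 × 5.1% = 4268.69
Buyer bears (B): 655.00 + 163.38 + 789.94 + 5670.41 + 298.20 + 1043.32 + 502.64 + 1974.87 = 11097.76
Landed cost (B) = invoice 76122.83 + 11097.76 + duty 4268.69 = 91489.28
Difference = |93929.67 − 91489.28| = 2440.39

Supplier B is cheaper by EUR 2440.39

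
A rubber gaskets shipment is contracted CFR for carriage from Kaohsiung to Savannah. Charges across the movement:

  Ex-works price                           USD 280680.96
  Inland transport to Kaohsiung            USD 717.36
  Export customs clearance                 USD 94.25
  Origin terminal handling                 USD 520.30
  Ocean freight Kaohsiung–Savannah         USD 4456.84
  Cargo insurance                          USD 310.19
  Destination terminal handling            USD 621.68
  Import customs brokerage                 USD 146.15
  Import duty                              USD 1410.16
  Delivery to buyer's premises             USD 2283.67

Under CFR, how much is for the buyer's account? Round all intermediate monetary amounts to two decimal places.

Buyer's account: USD 4771.85

CFR: the seller pays costs through ocean freight to the destination port, but not insurance.
Seller's account: goods 280680.96 + inland to port 717.36 + export clearance 94.25 + origin terminal 520.30 + freight 4456.84 = 286469.71
Buyer's account: insurance 310.19 + destination terminal 621.68 + brokerage 146.15 + duty 1410.16 + delivery 2283.67 = 4771.85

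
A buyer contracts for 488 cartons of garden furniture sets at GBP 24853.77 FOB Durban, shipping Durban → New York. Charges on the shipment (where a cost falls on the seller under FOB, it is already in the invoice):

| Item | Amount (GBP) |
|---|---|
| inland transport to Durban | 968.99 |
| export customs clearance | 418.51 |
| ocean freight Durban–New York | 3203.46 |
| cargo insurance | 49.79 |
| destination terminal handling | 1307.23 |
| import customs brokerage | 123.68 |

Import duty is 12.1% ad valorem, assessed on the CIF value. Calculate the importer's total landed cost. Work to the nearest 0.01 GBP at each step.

FOB: the seller bears costs until goods are on board at the origin port; the buyer bears freight, insurance and all costs thereafter.
Already in the invoice (seller's account under FOB): inland to port, export clearance — exclude.
CIF value = FOB price + freight + insurance = 24853.77 + 3203.46 + 49.79 = 28107.02
Import duty = 28107.02 × 12.1% = 3400.95
Buyer bears: freight 3203.46 + insurance 49.79 + destination terminal 1307.23 + brokerage 123.68 + duty 3400.95 = 8085.11
Landed cost = invoice 24853.77 + 8085.11 = 32938.88

Total landed cost: GBP 32938.88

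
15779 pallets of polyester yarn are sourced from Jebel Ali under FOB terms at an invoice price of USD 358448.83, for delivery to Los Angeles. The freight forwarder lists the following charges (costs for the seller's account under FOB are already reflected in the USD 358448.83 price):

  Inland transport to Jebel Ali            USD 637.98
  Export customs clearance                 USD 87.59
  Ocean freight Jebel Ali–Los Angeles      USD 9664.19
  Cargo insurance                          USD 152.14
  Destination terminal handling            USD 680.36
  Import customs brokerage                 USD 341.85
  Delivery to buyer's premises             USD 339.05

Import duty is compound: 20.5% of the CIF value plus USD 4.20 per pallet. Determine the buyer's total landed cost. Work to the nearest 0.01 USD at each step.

Total landed cost: USD 511392.58

FOB: the seller bears costs until goods are on board at the origin port; the buyer bears freight, insurance and all costs thereafter.
Already in the invoice (seller's account under FOB): inland to port, export clearance — exclude.
CIF value = FOB price + freight + insurance = 358448.83 + 9664.19 + 152.14 = 368265.16
Ad valorem component: 368265.16 × 20.5% = 75494.36
Specific component: 15779 × 4.20 = 66271.80
Import duty = 75494.36 + 66271.80 = 141766.16
Buyer bears: freight 9664.19 + insurance 152.14 + destination terminal 680.36 + brokerage 341.85 + delivery 339.05 + duty 141766.16 = 152943.75
Landed cost = invoice 358448.83 + 152943.75 = 511392.58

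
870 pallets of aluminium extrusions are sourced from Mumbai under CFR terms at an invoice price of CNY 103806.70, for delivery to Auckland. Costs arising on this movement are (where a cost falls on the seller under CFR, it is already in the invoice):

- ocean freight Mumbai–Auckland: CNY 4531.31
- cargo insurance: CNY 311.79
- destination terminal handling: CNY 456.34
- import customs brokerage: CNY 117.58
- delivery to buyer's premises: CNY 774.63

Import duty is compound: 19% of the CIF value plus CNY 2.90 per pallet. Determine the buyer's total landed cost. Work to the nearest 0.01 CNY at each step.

CFR: the seller pays costs through ocean freight to the destination port, but not insurance.
Already in the invoice (seller's account under CFR): freight — exclude.
CIF value = CFR price + insurance = 103806.70 + 311.79 = 104118.49
Ad valorem component: 104118.49 × 19% = 19782.51
Specific component: 870 × 2.90 = 2523.00
Import duty = 19782.51 + 2523.00 = 22305.51
Buyer bears: insurance 311.79 + destination terminal 456.34 + brokerage 117.58 + delivery 774.63 + duty 22305.51 = 23965.85
Landed cost = invoice 103806.70 + 23965.85 = 127772.55

Total landed cost: CNY 127772.55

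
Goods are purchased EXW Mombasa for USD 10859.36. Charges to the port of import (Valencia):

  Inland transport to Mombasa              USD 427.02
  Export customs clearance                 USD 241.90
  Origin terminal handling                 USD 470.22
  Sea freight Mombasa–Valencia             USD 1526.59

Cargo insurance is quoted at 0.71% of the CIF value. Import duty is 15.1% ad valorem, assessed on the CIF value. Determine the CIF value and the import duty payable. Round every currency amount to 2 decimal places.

Let C be the CIF value. C = EXW price + pre-shipment costs + freight + 0.71% × C
C − 0.71% × C = 10859.36 + 427.02 + 241.90 + 470.22 + 1526.59
0.9929 × C = 13525.09
C = 13525.09 / 0.9929 = 13621.80
Insurance premium = 0.71% × 13621.80 = 96.71
Import duty = 13621.80 × 15.1% = 2056.89

CIF value: USD 13621.80; import duty: USD 2056.89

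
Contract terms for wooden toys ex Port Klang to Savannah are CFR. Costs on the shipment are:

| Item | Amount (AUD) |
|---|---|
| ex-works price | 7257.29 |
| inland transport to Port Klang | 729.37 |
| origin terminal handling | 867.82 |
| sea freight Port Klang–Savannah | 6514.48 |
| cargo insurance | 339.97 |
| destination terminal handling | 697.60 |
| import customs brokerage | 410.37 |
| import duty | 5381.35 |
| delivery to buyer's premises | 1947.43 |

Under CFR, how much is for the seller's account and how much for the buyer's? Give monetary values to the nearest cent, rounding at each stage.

Seller: AUD 15368.96; buyer: AUD 8776.72

CFR: the seller pays costs through ocean freight to the destination port, but not insurance.
Seller's account: goods 7257.29 + inland to port 729.37 + origin terminal 867.82 + freight 6514.48 = 15368.96
Buyer's account: insurance 339.97 + destination terminal 697.60 + brokerage 410.37 + duty 5381.35 + delivery 1947.43 = 8776.72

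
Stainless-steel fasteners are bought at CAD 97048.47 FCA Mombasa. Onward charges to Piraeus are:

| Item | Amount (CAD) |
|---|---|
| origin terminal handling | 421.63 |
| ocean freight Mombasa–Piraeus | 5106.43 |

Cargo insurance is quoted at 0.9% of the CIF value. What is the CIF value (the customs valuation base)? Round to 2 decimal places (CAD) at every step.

CIF value: CAD 103508.10

Let C be the CIF value. C = FCA price + pre-shipment costs + freight + 0.9% × C
C − 0.9% × C = 97048.47 + 421.63 + 5106.43
0.991 × C = 102576.53
C = 102576.53 / 0.991 = 103508.10
Insurance premium = 0.9% × 103508.10 = 931.57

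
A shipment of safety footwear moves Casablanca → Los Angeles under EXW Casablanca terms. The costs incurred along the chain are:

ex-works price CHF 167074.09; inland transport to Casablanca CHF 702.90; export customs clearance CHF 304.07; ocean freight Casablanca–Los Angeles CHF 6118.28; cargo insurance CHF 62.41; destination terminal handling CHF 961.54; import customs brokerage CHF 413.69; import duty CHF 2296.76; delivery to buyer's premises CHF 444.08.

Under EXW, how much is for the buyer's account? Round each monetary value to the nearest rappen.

Buyer's account: CHF 11303.73

EXW: the seller makes goods available at their premises; the buyer bears all onward costs.
Seller's account: goods 167074.09 = 167074.09
Buyer's account: inland to port 702.90 + export clearance 304.07 + freight 6118.28 + insurance 62.41 + destination terminal 961.54 + brokerage 413.69 + duty 2296.76 + delivery 444.08 = 11303.73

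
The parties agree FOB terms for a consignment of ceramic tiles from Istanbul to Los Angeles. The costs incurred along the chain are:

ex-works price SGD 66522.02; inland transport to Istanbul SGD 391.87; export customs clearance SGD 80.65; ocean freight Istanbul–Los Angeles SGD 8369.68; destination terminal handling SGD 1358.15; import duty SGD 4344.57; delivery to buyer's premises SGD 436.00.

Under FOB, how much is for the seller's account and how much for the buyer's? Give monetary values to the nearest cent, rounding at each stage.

FOB: the seller bears costs until goods are on board at the origin port; the buyer bears freight, insurance and all costs thereafter.
Seller's account: goods 66522.02 + inland to port 391.87 + export clearance 80.65 = 66994.54
Buyer's account: freight 8369.68 + destination terminal 1358.15 + duty 4344.57 + delivery 436.00 = 14508.40

Seller: SGD 66994.54; buyer: SGD 14508.40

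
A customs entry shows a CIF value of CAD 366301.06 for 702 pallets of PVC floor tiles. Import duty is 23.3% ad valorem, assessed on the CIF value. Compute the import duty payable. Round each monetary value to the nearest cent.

Import duty = 366301.06 × 23.3% = 85348.15

Import duty: CAD 85348.15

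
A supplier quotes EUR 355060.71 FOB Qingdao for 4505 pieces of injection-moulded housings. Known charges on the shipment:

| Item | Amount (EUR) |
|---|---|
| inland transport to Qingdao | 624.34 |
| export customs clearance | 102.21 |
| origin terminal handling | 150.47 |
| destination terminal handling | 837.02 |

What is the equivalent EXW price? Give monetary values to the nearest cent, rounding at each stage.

Not relevant to the conversion: destination terminal — on the buyer under both terms; not part of either seller's price.
From FOB to EXW, the seller no longer bears: inland to port, export clearance, origin terminal.
EXW price = 355060.71 − 624.34 − 102.21 − 150.47 = 354183.69

EXW price: EUR 354183.69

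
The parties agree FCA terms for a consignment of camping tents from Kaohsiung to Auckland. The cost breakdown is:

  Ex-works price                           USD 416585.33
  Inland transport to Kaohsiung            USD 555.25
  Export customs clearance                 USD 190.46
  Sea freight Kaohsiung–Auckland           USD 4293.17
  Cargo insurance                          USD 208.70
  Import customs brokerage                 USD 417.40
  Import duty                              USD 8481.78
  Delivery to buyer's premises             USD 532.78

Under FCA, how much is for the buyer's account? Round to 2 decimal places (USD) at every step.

FCA: the seller delivers export-cleared goods to the carrier; the buyer bears costs from that point.
Seller's account: goods 416585.33 + inland to port 555.25 + export clearance 190.46 = 417331.04
Buyer's account: freight 4293.17 + insurance 208.70 + brokerage 417.40 + duty 8481.78 + delivery 532.78 = 13933.83

Buyer's account: USD 13933.83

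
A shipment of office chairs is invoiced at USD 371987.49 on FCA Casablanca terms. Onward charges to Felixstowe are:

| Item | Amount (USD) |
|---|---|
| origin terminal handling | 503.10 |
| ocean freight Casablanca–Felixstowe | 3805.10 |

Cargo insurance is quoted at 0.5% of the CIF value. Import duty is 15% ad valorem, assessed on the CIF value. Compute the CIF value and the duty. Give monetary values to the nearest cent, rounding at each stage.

Let C be the CIF value. C = FCA price + pre-shipment costs + freight + 0.5% × C
C − 0.5% × C = 371987.49 + 503.10 + 3805.10
0.995 × C = 376295.69
C = 376295.69 / 0.995 = 378186.62
Insurance premium = 0.5% × 378186.62 = 1890.93
Import duty = 378186.62 × 15% = 56727.99

CIF value: USD 378186.62; import duty: USD 56727.99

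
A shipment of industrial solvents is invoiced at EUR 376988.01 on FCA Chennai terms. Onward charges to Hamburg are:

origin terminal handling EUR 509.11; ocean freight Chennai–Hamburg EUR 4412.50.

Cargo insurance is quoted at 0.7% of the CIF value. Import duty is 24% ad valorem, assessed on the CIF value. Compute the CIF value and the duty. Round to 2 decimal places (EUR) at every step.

Let C be the CIF value. C = FCA price + pre-shipment costs + freight + 0.7% × C
C − 0.7% × C = 376988.01 + 509.11 + 4412.50
0.993 × C = 381909.62
C = 381909.62 / 0.993 = 384601.83
Insurance premium = 0.7% × 384601.83 = 2692.21
Import duty = 384601.83 × 24% = 92304.44

CIF value: EUR 384601.83; import duty: EUR 92304.44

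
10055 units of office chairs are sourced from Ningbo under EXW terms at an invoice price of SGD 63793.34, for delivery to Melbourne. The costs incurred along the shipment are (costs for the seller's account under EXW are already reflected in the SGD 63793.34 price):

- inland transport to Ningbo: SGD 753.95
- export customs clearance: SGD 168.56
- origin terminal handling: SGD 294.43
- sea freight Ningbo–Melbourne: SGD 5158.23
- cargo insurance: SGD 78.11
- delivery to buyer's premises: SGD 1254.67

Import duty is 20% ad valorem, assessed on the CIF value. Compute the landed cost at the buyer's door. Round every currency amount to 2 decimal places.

Total landed cost: SGD 85550.61

EXW: the seller makes goods available at their premises; the buyer bears all onward costs.
CIF value = EXW price + inland to port + export clearance + origin terminal + freight + insurance = 63793.34 + 753.95 + 168.56 + 294.43 + 5158.23 + 78.11 = 70246.62
Import duty = 70246.62 × 20% = 14049.32
Buyer bears: inland to port 753.95 + export clearance 168.56 + origin terminal 294.43 + freight 5158.23 + insurance 78.11 + delivery 1254.67 + duty 14049.32 = 21757.27
Landed cost = invoice 63793.34 + 21757.27 = 85550.61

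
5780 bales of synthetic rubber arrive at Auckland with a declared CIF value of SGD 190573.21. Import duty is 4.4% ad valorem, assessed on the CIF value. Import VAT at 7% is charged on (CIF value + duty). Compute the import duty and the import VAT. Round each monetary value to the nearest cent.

Import duty = 190573.21 × 4.4% = 8385.22
VAT base = CIF + duty = 190573.21 + 8385.22 = 198958.43
Import VAT = 198958.43 × 7% = 13927.09

Import duty: SGD 8385.22; import VAT: SGD 13927.09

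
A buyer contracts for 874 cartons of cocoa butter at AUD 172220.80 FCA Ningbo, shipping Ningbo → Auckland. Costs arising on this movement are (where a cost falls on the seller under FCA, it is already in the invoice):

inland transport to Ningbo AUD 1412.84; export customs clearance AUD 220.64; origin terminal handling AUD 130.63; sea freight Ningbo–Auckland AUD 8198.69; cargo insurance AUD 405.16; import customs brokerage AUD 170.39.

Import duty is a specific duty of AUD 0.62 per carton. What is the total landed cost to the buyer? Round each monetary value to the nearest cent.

FCA: the seller delivers export-cleared goods to the carrier; the buyer bears costs from that point.
Already in the invoice (seller's account under FCA): inland to port, export clearance — exclude.
CIF value = FCA price + origin terminal + freight + insurance = 172220.80 + 130.63 + 8198.69 + 405.16 = 180955.28
Import duty = 874 × 0.62 = 541.88
Buyer bears: origin terminal 130.63 + freight 8198.69 + insurance 405.16 + brokerage 170.39 + duty 541.88 = 9446.75
Landed cost = invoice 172220.80 + 9446.75 = 181667.55

Total landed cost: AUD 181667.55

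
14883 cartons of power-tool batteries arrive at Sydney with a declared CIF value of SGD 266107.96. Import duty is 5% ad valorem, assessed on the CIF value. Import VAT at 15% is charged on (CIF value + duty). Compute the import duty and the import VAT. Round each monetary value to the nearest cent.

Import duty = 266107.96 × 5% = 13305.40
VAT base = CIF + duty = 266107.96 + 13305.40 = 279413.36
Import VAT = 279413.36 × 15% = 41912.00

Import duty: SGD 13305.40; import VAT: SGD 41912.00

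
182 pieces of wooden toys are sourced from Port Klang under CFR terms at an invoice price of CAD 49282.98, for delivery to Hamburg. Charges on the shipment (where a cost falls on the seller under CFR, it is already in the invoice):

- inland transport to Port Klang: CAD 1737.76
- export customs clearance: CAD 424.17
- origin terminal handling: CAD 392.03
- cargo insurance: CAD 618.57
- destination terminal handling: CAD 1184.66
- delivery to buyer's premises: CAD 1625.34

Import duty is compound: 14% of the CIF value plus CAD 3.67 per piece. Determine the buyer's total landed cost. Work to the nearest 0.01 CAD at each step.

Total landed cost: CAD 60365.71

CFR: the seller pays costs through ocean freight to the destination port, but not insurance.
Already in the invoice (seller's account under CFR): inland to port, export clearance, origin terminal — exclude.
CIF value = CFR price + insurance = 49282.98 + 618.57 = 49901.55
Ad valorem component: 49901.55 × 14% = 6986.22
Specific component: 182 × 3.67 = 667.94
Import duty = 6986.22 + 667.94 = 7654.16
Buyer bears: insurance 618.57 + destination terminal 1184.66 + delivery 1625.34 + duty 7654.16 = 11082.73
Landed cost = invoice 49282.98 + 11082.73 = 60365.71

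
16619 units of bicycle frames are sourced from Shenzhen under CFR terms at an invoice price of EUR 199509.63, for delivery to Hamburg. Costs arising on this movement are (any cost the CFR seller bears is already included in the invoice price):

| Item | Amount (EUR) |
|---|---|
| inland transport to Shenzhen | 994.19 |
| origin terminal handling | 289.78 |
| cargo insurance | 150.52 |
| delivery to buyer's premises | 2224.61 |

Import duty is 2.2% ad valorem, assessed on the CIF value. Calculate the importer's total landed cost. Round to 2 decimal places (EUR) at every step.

Total landed cost: EUR 206277.28

CFR: the seller pays costs through ocean freight to the destination port, but not insurance.
Already in the invoice (seller's account under CFR): inland to port, origin terminal — exclude.
CIF value = CFR price + insurance = 199509.63 + 150.52 = 199660.15
Import duty = 199660.15 × 2.2% = 4392.52
Buyer bears: insurance 150.52 + delivery 2224.61 + duty 4392.52 = 6767.65
Landed cost = invoice 199509.63 + 6767.65 = 206277.28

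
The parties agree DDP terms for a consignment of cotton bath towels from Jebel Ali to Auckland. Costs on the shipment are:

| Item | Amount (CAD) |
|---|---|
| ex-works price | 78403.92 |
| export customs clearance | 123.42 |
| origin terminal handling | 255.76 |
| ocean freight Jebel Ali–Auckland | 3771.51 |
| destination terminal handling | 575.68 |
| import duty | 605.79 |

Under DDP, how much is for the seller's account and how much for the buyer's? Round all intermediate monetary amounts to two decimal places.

DDP: the seller bears all costs including import duty.
Seller's account: goods 78403.92 + export clearance 123.42 + origin terminal 255.76 + freight 3771.51 + destination terminal 575.68 + duty 605.79 = 83736.08
Buyer's account: 0.00

Seller: CAD 83736.08; buyer: CAD 0.00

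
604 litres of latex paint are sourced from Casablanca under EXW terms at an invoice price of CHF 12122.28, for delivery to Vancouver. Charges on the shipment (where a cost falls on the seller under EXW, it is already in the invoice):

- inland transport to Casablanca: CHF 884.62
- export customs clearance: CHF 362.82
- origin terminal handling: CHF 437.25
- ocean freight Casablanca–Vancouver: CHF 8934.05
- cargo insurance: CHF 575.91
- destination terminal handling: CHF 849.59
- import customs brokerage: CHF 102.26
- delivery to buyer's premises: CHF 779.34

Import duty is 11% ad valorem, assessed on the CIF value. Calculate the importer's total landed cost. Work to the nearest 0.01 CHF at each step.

EXW: the seller makes goods available at their premises; the buyer bears all onward costs.
CIF value = EXW price + inland to port + export clearance + origin terminal + freight + insurance = 12122.28 + 884.62 + 362.82 + 437.25 + 8934.05 + 575.91 = 23316.93
Import duty = 23316.93 × 11% = 2564.86
Buyer bears: inland to port 884.62 + export clearance 362.82 + origin terminal 437.25 + freight 8934.05 + insurance 575.91 + destination terminal 849.59 + brokerage 102.26 + delivery 779.34 + duty 2564.86 = 15490.70
Landed cost = invoice 12122.28 + 15490.70 = 27612.98

Total landed cost: CHF 27612.98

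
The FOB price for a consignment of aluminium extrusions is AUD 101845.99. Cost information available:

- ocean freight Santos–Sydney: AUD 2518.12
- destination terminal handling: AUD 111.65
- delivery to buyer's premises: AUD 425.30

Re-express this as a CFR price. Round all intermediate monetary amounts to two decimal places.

Not relevant to the conversion: delivery, destination terminal — on the buyer under both terms; not part of either seller's price.
From FOB to CFR, the seller additionally bears: freight.
CFR price = 101845.99 + 2518.12 = 104364.11

CFR price: AUD 104364.11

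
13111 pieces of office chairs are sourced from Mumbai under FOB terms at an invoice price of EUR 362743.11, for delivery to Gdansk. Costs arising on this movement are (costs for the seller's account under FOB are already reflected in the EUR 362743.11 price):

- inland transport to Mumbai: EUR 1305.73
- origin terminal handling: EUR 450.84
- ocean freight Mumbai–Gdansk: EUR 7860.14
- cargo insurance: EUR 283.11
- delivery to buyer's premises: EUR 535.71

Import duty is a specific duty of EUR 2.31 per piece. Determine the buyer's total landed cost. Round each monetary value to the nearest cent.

FOB: the seller bears costs until goods are on board at the origin port; the buyer bears freight, insurance and all costs thereafter.
Already in the invoice (seller's account under FOB): inland to port, origin terminal — exclude.
CIF value = FOB price + freight + insurance = 362743.11 + 7860.14 + 283.11 = 370886.36
Import duty = 13111 × 2.31 = 30286.41
Buyer bears: freight 7860.14 + insurance 283.11 + delivery 535.71 + duty 30286.41 = 38965.37
Landed cost = invoice 362743.11 + 38965.37 = 401708.48

Total landed cost: EUR 401708.48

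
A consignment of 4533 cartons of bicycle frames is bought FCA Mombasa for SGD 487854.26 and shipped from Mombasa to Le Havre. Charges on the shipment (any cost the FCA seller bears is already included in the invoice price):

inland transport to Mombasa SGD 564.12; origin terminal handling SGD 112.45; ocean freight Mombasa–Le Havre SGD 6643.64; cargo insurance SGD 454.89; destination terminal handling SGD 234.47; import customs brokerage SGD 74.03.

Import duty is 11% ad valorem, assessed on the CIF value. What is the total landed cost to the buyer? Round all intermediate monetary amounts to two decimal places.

FCA: the seller delivers export-cleared goods to the carrier; the buyer bears costs from that point.
Already in the invoice (seller's account under FCA): inland to port — exclude.
CIF value = FCA price + origin terminal + freight + insurance = 487854.26 + 112.45 + 6643.64 + 454.89 = 495065.24
Import duty = 495065.24 × 11% = 54457.18
Buyer bears: origin terminal 112.45 + freight 6643.64 + insurance 454.89 + destination terminal 234.47 + brokerage 74.03 + duty 54457.18 = 61976.66
Landed cost = invoice 487854.26 + 61976.66 = 549830.92

Total landed cost: SGD 549830.92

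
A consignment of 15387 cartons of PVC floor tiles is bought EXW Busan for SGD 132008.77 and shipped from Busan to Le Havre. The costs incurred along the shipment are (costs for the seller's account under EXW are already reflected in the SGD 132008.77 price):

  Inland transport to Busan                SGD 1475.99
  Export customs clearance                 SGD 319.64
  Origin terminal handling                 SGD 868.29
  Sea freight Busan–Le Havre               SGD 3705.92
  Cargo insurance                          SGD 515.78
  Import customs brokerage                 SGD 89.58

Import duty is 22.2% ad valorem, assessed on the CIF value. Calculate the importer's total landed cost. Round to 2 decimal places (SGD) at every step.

Total landed cost: SGD 169818.52

EXW: the seller makes goods available at their premises; the buyer bears all onward costs.
CIF value = EXW price + inland to port + export clearance + origin terminal + freight + insurance = 132008.77 + 1475.99 + 319.64 + 868.29 + 3705.92 + 515.78 = 138894.39
Import duty = 138894.39 × 22.2% = 30834.55
Buyer bears: inland to port 1475.99 + export clearance 319.64 + origin terminal 868.29 + freight 3705.92 + insurance 515.78 + brokerage 89.58 + duty 30834.55 = 37809.75
Landed cost = invoice 132008.77 + 37809.75 = 169818.52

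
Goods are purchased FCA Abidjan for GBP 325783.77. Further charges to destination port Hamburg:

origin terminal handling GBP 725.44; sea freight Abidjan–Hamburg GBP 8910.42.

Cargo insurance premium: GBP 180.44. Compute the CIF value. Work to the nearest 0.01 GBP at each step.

CIF value: GBP 335600.07

CIF = FCA price + pre-shipment costs + freight + insurance
CIF = 325783.77 + 725.44 + 8910.42 + 180.44 = 335600.07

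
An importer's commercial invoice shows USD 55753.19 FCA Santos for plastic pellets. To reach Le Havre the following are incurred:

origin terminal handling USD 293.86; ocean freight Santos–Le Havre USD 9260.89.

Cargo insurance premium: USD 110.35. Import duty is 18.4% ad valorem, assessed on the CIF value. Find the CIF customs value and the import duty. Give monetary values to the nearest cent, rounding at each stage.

CIF = FCA price + pre-shipment costs + freight + insurance
CIF = 55753.19 + 293.86 + 9260.89 + 110.35 = 65418.29
Import duty = 65418.29 × 18.4% = 12036.97

CIF value: USD 65418.29; import duty: USD 12036.97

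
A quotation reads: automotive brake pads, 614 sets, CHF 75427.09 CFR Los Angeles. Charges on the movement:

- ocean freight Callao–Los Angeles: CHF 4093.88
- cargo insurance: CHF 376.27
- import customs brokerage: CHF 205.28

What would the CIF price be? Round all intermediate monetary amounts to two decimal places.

Not relevant to the conversion: freight — on the seller under both CFR and CIF; already in the CFR price and stays in the CIF price. brokerage — on the buyer under both terms; not part of either seller's price.
From CFR to CIF, the seller additionally bears: insurance.
CIF price = 75427.09 + 376.27 = 75803.36

CIF price: CHF 75803.36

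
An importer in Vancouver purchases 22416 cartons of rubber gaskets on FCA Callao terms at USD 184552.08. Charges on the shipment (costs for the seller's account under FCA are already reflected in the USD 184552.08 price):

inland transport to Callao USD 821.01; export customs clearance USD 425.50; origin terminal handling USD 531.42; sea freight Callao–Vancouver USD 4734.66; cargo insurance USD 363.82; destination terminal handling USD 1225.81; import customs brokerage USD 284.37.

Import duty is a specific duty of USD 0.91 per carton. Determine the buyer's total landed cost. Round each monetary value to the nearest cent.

FCA: the seller delivers export-cleared goods to the carrier; the buyer bears costs from that point.
Already in the invoice (seller's account under FCA): inland to port, export clearance — exclude.
CIF value = FCA price + origin terminal + freight + insurance = 184552.08 + 531.42 + 4734.66 + 363.82 = 190181.98
Import duty = 22416 × 0.91 = 20398.56
Buyer bears: origin terminal 531.42 + freight 4734.66 + insurance 363.82 + destination terminal 1225.81 + brokerage 284.37 + duty 20398.56 = 27538.64
Landed cost = invoice 184552.08 + 27538.64 = 212090.72

Total landed cost: USD 212090.72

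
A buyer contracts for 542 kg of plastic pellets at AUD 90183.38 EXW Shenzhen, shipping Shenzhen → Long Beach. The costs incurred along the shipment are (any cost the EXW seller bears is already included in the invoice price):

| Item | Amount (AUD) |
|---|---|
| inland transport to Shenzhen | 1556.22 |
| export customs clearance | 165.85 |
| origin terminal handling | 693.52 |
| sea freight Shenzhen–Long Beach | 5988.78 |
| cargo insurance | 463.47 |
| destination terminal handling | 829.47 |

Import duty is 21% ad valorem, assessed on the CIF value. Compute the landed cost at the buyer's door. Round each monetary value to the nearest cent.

EXW: the seller makes goods available at their premises; the buyer bears all onward costs.
CIF value = EXW price + inland to port + export clearance + origin terminal + freight + insurance = 90183.38 + 1556.22 + 165.85 + 693.52 + 5988.78 + 463.47 = 99051.22
Import duty = 99051.22 × 21% = 20800.76
Buyer bears: inland to port 1556.22 + export clearance 165.85 + origin terminal 693.52 + freight 5988.78 + insurance 463.47 + destination terminal 829.47 + duty 20800.76 = 30498.07
Landed cost = invoice 90183.38 + 30498.07 = 120681.45

Total landed cost: AUD 120681.45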